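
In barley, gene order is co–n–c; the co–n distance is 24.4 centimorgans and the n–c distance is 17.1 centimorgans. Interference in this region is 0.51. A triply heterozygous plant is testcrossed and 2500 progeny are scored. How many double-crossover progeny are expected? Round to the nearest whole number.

Map distances give recombination frequencies of 0.244 and 0.171 for the two intervals.
With interference 0.51 (so coincidence = 0.49), expected double-crossover frequency = 0.244 × 0.171 × 0.49 = 0.02044.
Expected number = 0.02044 × 2500 = 51.11 ≈ 51.

51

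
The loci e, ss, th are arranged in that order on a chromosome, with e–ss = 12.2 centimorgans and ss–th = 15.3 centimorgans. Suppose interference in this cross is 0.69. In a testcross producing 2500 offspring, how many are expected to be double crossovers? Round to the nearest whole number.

14

Map distances give recombination frequencies of 0.122 and 0.153 for the two intervals.
With interference 0.69 (so coincidence = 0.31), expected double-crossover frequency = 0.122 × 0.153 × 0.31 = 0.00579.
Expected number = 0.00579 × 2500 = 14.47 ≈ 14.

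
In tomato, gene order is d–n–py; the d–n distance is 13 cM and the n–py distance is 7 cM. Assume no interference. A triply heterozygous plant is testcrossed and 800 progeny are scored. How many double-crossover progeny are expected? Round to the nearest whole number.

Map distances give recombination frequencies of 0.130 and 0.070 for the two intervals.
With no interference, expected double-crossover frequency = 0.130 × 0.070 = 0.00910.
Expected number = 0.00910 × 800 = 7.28 ≈ 7.

7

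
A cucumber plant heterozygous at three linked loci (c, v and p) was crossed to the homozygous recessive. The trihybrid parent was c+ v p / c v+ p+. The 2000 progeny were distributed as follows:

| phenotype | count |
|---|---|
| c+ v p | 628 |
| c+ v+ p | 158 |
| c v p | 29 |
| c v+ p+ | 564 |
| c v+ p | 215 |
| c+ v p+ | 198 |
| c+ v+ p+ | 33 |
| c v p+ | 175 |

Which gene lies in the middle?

The two rarest classes, c v p and c+ v+ p+, are the double crossovers. Comparing them with the parentals, only the c allele has switched, so c is the middle locus and the order is p – c – v.

c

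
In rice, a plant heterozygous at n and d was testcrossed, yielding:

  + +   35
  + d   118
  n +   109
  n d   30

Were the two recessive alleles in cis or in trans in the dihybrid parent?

The two most frequent classes are + d (118) and n + (109); these are the parental (non-recombinant) types.
So the F1 carried + d on one chromosome and n + on the other — the recessive alleles are on opposite chromosomes (trans / repulsion).

trans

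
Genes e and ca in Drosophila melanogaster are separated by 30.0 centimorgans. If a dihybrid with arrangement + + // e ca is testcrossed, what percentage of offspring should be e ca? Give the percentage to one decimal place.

A map distance of 30.0 centimorgans corresponds to a recombination frequency of 0.300.
The F1 is + + / e ca, so e ca is a parental gamete class with expected frequency (1 − r)/2 = 0.700/2 = 0.3500.
That is 0.3500 = 35.0% of the progeny.

35.0%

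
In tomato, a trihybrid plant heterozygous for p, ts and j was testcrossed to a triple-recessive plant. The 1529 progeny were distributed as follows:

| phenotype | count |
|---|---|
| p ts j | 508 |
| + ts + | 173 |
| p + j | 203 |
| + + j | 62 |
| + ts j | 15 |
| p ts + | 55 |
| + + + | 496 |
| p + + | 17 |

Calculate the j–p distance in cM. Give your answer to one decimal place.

The two most frequent reciprocal classes, + + + and p ts j, are the parental types, so the F1 was + + + / p ts j.
The two rarest classes, p + + and + ts j, are the double crossovers. Comparing them with the parentals, only the p allele has switched, so p is the middle locus and the order is j – p – ts.
Crossovers in the j–p interval produce the single-crossover classes + + j and p ts + (62 + 55 = 117) plus the double crossovers (32).
RF(j–p) = (117 + 32) / 1529 = 149/1529 = 0.0974 → 9.7 cM.

9.7 cM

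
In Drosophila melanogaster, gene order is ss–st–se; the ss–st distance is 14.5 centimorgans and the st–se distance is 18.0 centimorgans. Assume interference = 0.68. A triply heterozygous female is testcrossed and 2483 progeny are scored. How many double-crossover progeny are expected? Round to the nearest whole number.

21

Map distances give recombination frequencies of 0.145 and 0.180 for the two intervals.
With interference 0.68 (so coincidence = 0.32), expected double-crossover frequency = 0.145 × 0.180 × 0.32 = 0.00835.
Expected number = 0.00835 × 2483 = 20.74 ≈ 21.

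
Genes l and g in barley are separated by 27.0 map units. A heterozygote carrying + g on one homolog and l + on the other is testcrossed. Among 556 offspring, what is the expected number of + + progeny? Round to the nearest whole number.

75

A map distance of 27.0 map units corresponds to a recombination frequency of 0.270.
The F1 is + g / l +, so + + is a recombinant gamete class with expected frequency r/2 = 0.270/2 = 0.1350.
Expected number = 0.1350 × 556 = 75.06 ≈ 75.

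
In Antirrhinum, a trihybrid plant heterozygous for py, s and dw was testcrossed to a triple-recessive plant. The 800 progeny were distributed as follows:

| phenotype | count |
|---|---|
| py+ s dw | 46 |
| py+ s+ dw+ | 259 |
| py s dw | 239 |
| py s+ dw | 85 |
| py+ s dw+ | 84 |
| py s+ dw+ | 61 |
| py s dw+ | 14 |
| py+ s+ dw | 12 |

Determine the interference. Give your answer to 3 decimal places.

The two most frequent reciprocal classes, py s dw and py+ s+ dw+, are the parental types, so the F1 was py s dw / py+ s+ dw+.
The two rarest classes, py s dw+ and py+ s+ dw, are the double crossovers. Comparing them with the parentals, only the dw allele has switched, so dw is the middle locus and the order is s – dw – py.
s–dw: (169 + 26)/800 = 0.2437; dw–py: (107 + 26)/800 = 0.1663.
Expected DCO frequency = 0.2437 × 0.1663 ≈ 0.04053; observed = 26/800 ≈ 0.03250.
Coefficient of coincidence = 0.03250/0.04053 ≈ 0.802; interference = 1 − 0.802 = 0.198.

0.198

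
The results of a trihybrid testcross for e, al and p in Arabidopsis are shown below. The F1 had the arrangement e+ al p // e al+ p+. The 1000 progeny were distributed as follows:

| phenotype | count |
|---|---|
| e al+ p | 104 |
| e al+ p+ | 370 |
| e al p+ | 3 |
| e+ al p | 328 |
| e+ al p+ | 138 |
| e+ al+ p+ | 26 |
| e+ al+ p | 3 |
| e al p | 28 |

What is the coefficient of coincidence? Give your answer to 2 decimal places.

0.40

The two rarest classes, e+ al+ p and e al p+, are the double crossovers. Comparing them with the parentals, only the al allele has switched, so al is the middle locus and the order is e – al – p.
e–al: (54 + 6)/1000 = 0.0600; al–p: (242 + 6)/1000 = 0.2480.
Expected DCO frequency = 0.0600 × 0.2480 ≈ 0.01488; observed = 6/1000 ≈ 0.00600.
Coefficient of coincidence = 0.00600/0.01488 ≈ 0.40.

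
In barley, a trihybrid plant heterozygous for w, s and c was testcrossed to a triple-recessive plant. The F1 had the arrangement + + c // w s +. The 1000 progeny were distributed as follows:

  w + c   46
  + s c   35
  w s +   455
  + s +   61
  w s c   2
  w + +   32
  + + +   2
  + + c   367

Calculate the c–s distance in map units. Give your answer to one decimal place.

7.1 map units

The two rarest classes, + + + and w s c, are the double crossovers. Comparing them with the parentals, only the c allele has switched, so c is the middle locus and the order is w – c – s.
Crossovers in the c–s interval produce the single-crossover classes + s c and w + + (35 + 32 = 67) plus the double crossovers (4).
RF(c–s) = (67 + 4) / 1000 = 71/1000 = 0.0710 → 7.1 map units.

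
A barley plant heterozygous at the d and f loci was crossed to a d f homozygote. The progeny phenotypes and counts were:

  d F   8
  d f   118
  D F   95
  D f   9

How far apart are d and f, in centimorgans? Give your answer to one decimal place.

7.4 centimorgans

The two most frequent classes, D F (95) and d f (118), are the parental types, so the F1 was D F / d f.
The recombinant classes are D f and d F: 9 + 8 = 17.
Recombination frequency = 17/230 = 0.0739 ≈ 7.4%, i.e. 7.4 centimorgans.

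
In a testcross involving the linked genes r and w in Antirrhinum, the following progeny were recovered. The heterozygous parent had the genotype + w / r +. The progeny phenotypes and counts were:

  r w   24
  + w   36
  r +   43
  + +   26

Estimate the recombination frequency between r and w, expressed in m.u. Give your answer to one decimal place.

The recombinant classes are + + and r w: 26 + 24 = 50.
Recombination frequency = 50/129 = 0.3876 ≈ 38.8%, i.e. 38.8 m.u.

38.8 m.u.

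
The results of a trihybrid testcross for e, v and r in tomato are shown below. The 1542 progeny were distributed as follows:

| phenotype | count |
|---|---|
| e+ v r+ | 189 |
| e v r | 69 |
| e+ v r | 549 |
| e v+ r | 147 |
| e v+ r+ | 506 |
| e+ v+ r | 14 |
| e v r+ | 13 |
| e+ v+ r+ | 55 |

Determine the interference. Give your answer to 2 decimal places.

0.24

The two most frequent reciprocal classes, e+ v r and e v+ r+, are the parental types, so the F1 was e+ v r / e v+ r+.
The two rarest classes, e+ v+ r and e v r+, are the double crossovers. Comparing them with the parentals, only the v allele has switched, so v is the middle locus and the order is e – v – r.
e–v: (124 + 27)/1542 = 0.0979; v–r: (336 + 27)/1542 = 0.2354.
Expected DCO frequency = 0.0979 × 0.2354 ≈ 0.02305; observed = 27/1542 ≈ 0.01751.
Coefficient of coincidence = 0.01751/0.02305 ≈ 0.76; interference = 1 − 0.76 = 0.24.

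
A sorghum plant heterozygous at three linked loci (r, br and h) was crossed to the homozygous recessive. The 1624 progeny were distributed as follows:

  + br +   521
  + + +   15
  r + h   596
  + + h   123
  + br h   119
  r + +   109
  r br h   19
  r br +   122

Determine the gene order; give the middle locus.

The two most frequent reciprocal classes, r + h and + br +, are the parental types, so the F1 was r + h / + br +.
The two rarest classes, r br h and + + +, are the double crossovers. Comparing them with the parentals, only the br allele has switched, so br is the middle locus and the order is h – br – r.

br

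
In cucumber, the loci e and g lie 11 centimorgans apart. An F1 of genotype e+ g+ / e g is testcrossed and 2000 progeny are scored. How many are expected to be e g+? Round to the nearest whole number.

A map distance of 11 centimorgans corresponds to a recombination frequency of 0.110.
The F1 is e+ g+ / e g, so e g+ is a recombinant gamete class with expected frequency r/2 = 0.110/2 = 0.0550.
Expected number = 0.0550 × 2000 = 110.00 ≈ 110.

110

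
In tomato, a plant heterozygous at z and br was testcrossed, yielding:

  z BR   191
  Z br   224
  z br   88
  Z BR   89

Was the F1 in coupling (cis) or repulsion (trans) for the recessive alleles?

trans

The two most frequent classes are Z br (224) and z BR (191); these are the parental (non-recombinant) types.
So the F1 carried Z br on one chromosome and z BR on the other — the recessive alleles are on opposite chromosomes (trans / repulsion).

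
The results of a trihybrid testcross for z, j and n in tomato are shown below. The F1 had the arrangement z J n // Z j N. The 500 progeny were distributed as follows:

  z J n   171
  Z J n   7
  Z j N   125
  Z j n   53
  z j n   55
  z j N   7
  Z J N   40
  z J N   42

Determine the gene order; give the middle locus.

z

The two rarest classes, Z J n and z j N, are the double crossovers. Comparing them with the parentals, only the z allele has switched, so z is the middle locus and the order is n – z – j.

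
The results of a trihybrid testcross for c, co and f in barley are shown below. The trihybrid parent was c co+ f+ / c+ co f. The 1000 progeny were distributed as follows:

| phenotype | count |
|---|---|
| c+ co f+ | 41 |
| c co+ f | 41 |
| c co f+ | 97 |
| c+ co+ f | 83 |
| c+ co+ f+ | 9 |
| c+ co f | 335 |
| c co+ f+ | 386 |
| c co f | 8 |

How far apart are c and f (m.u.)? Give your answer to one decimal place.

9.9 m.u.

The two rarest classes, c+ co+ f+ and c co f, are the double crossovers. Comparing them with the parentals, only the c allele has switched, so c is the middle locus and the order is co – c – f.
Crossovers in the c–f interval produce the single-crossover classes c co+ f and c+ co f+ (41 + 41 = 82) plus the double crossovers (17).
RF(c–f) = (82 + 17) / 1000 = 99/1000 = 0.0990 → 9.9 m.u.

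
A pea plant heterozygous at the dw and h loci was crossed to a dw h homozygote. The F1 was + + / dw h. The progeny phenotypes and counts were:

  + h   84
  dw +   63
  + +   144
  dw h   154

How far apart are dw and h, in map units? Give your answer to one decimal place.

33.0 map units

The recombinant classes are + h and dw +: 84 + 63 = 147.
Recombination frequency = 147/445 = 0.3303 ≈ 33.0%, i.e. 33.0 map units.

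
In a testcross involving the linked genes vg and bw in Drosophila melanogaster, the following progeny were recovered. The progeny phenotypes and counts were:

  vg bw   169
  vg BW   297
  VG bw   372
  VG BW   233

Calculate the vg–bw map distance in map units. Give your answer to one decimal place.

37.5 map units

The two most frequent classes, VG bw (372) and vg BW (297), are the parental types, so the F1 was VG bw / vg BW.
The recombinant classes are VG BW and vg bw: 233 + 169 = 402.
Recombination frequency = 402/1071 = 0.3754 ≈ 37.5%, i.e. 37.5 map units.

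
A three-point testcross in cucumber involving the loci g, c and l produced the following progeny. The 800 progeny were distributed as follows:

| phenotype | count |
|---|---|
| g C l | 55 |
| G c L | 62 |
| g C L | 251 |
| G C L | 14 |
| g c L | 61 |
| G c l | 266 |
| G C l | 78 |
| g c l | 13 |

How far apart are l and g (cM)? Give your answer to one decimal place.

The two most frequent reciprocal classes, G c l and g C L, are the parental types, so the F1 was G c l / g C L.
The two rarest classes, g c l and G C L, are the double crossovers. Comparing them with the parentals, only the g allele has switched, so g is the middle locus and the order is c – g – l.
Crossovers in the g–l interval produce the single-crossover classes G c L and g C l (62 + 55 = 117) plus the double crossovers (27).
RF(g–l) = (117 + 27) / 800 = 144/800 = 0.1800 → 18.0 cM.

18.0 cM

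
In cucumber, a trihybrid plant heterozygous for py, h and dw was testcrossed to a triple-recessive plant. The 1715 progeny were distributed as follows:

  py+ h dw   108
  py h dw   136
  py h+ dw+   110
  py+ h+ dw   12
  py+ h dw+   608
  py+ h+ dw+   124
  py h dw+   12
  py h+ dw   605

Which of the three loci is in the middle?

The two most frequent reciprocal classes, py+ h dw+ and py h+ dw, are the parental types, so the F1 was py+ h dw+ / py h+ dw.
The two rarest classes, py h dw+ and py+ h+ dw, are the double crossovers. Comparing them with the parentals, only the py allele has switched, so py is the middle locus and the order is h – py – dw.

py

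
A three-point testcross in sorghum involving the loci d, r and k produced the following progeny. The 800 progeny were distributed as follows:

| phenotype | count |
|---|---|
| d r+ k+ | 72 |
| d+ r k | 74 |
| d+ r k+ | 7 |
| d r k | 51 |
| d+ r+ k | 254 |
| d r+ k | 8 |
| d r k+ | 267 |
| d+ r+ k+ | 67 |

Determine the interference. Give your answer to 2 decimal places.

The two most frequent reciprocal classes, d r k+ and d+ r+ k, are the parental types, so the F1 was d r k+ / d+ r+ k.
The two rarest classes, d+ r k+ and d r+ k, are the double crossovers. Comparing them with the parentals, only the d allele has switched, so d is the middle locus and the order is k – d – r.
k–d: (118 + 15)/800 = 0.1663; d–r: (146 + 15)/800 = 0.2013.
Expected DCO frequency = 0.1663 × 0.2013 ≈ 0.03348; observed = 15/800 ≈ 0.01875.
Coefficient of coincidence = 0.01875/0.03348 ≈ 0.56; interference = 1 − 0.56 = 0.44.

0.44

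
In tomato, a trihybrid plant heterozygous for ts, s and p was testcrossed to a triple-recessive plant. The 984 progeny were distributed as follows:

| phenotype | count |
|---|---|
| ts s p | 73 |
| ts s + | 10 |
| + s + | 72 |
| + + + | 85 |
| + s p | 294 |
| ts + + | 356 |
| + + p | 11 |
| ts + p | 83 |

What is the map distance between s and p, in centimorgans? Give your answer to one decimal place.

The two most frequent reciprocal classes, ts + + and + s p, are the parental types, so the F1 was ts + + / + s p.
The two rarest classes, ts s + and + + p, are the double crossovers. Comparing them with the parentals, only the s allele has switched, so s is the middle locus and the order is p – s – ts.
Crossovers in the p–s interval produce the single-crossover classes ts + p and + s + (83 + 72 = 155) plus the double crossovers (21).
RF(p–s) = (155 + 21) / 984 = 176/984 = 0.1789 → 17.9 centimorgans.

17.9 centimorgans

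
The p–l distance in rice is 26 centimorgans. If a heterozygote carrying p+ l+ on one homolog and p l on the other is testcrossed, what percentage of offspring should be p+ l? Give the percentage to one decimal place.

A map distance of 26 centimorgans corresponds to a recombination frequency of 0.260.
The F1 is p+ l+ / p l, so p+ l is a recombinant gamete class with expected frequency r/2 = 0.260/2 = 0.1300.
That is 0.1300 = 13.0% of the progeny.

13.0%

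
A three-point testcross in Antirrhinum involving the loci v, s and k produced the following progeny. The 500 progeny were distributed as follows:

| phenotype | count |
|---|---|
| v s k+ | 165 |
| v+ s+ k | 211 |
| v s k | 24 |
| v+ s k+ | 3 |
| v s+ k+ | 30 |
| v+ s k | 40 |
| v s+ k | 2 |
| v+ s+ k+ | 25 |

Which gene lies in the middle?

v

The two most frequent reciprocal classes, v s k+ and v+ s+ k, are the parental types, so the F1 was v s k+ / v+ s+ k.
The two rarest classes, v+ s k+ and v s+ k, are the double crossovers. Comparing them with the parentals, only the v allele has switched, so v is the middle locus and the order is s – v – k.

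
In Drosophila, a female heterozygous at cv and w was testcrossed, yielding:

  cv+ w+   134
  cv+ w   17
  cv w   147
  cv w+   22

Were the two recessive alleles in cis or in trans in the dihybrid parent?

The two most frequent classes are cv+ w+ (134) and cv w (147); these are the parental (non-recombinant) types.
So the F1 carried cv+ w+ on one chromosome and cv w on the other — the recessive alleles are on the same chromosome (cis / coupling).

cis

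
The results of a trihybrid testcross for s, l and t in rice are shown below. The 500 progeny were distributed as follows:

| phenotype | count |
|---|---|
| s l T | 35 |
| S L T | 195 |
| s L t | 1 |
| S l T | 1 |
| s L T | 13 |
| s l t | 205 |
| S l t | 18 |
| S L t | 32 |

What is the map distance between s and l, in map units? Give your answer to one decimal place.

6.6 map units

The two most frequent reciprocal classes, S L T and s l t, are the parental types, so the F1 was S L T / s l t.
The two rarest classes, S l T and s L t, are the double crossovers. Comparing them with the parentals, only the l allele has switched, so l is the middle locus and the order is s – l – t.
Crossovers in the s–l interval produce the single-crossover classes s L T and S l t (13 + 18 = 31) plus the double crossovers (2).
RF(s–l) = (31 + 2) / 500 = 33/500 = 0.0660 → 6.6 map units.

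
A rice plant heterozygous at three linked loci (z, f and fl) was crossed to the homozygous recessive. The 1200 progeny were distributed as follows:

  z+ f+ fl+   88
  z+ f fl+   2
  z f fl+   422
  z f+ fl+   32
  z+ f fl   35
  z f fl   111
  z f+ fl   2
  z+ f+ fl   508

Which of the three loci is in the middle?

z

The two most frequent reciprocal classes, z+ f+ fl and z f fl+, are the parental types, so the F1 was z+ f+ fl / z f fl+.
The two rarest classes, z f+ fl and z+ f fl+, are the double crossovers. Comparing them with the parentals, only the z allele has switched, so z is the middle locus and the order is fl – z – f.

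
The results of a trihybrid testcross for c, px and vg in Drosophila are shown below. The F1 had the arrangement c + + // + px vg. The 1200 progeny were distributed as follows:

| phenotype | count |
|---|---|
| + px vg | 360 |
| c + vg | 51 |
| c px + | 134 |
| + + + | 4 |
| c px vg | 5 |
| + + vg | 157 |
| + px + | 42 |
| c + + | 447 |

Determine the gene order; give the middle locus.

c

The two rarest classes, + + + and c px vg, are the double crossovers. Comparing them with the parentals, only the c allele has switched, so c is the middle locus and the order is px – c – vg.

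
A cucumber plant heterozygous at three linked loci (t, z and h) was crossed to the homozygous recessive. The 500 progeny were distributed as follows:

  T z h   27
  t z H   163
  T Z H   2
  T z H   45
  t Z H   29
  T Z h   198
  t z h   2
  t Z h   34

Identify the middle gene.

The two most frequent reciprocal classes, t z H and T Z h, are the parental types, so the F1 was t z H / T Z h.
The two rarest classes, t z h and T Z H, are the double crossovers. Comparing them with the parentals, only the h allele has switched, so h is the middle locus and the order is t – h – z.

h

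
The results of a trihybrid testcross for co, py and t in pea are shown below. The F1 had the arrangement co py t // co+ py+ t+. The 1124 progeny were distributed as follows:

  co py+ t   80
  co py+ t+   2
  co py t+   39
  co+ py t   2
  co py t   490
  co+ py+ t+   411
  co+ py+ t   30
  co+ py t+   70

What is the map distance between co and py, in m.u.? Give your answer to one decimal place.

13.7 m.u.

The two rarest classes, co+ py t and co py+ t+, are the double crossovers. Comparing them with the parentals, only the co allele has switched, so co is the middle locus and the order is py – co – t.
Crossovers in the py–co interval produce the single-crossover classes co py+ t and co+ py t+ (80 + 70 = 150) plus the double crossovers (4).
RF(py–co) = (150 + 4) / 1124 = 154/1124 = 0.1370 → 13.7 m.u.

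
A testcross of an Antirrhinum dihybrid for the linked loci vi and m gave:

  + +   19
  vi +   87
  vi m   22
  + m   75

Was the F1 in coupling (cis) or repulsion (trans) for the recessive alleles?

The two most frequent classes are + m (75) and vi + (87); these are the parental (non-recombinant) types.
So the F1 carried + m on one chromosome and vi + on the other — the recessive alleles are on opposite chromosomes (trans / repulsion).

trans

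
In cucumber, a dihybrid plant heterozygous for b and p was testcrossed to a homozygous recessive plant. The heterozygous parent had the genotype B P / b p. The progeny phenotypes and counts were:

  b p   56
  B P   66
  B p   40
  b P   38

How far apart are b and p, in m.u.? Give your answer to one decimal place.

39.0 m.u.

The recombinant classes are B p and b P: 40 + 38 = 78.
Recombination frequency = 78/200 = 0.3900 ≈ 39.0%, i.e. 39.0 m.u.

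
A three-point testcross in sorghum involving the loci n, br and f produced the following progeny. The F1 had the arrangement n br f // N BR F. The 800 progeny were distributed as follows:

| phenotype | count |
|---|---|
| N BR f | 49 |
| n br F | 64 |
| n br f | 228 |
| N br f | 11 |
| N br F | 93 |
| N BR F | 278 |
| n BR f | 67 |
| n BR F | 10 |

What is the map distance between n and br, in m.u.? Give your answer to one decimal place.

22.6 m.u.

The two rarest classes, N br f and n BR F, are the double crossovers. Comparing them with the parentals, only the n allele has switched, so n is the middle locus and the order is br – n – f.
Crossovers in the br–n interval produce the single-crossover classes n BR f and N br F (67 + 93 = 160) plus the double crossovers (21).
RF(br–n) = (160 + 21) / 800 = 181/800 = 0.2263 → 22.6 m.u.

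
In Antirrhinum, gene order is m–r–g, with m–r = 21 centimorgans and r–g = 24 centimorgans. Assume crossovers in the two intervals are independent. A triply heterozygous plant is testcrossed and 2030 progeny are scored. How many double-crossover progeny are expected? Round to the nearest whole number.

Map distances give recombination frequencies of 0.210 and 0.240 for the two intervals.
With no interference, expected double-crossover frequency = 0.210 × 0.240 = 0.05040.
Expected number = 0.05040 × 2030 = 102.31 ≈ 102.

102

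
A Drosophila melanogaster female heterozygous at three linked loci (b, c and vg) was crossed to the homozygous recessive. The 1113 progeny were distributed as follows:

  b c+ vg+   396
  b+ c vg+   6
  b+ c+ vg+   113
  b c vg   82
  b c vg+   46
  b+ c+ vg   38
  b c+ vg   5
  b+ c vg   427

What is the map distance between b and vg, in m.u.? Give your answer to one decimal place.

18.5 m.u.

The two most frequent reciprocal classes, b+ c vg and b c+ vg+, are the parental types, so the F1 was b+ c vg / b c+ vg+.
The two rarest classes, b+ c vg+ and b c+ vg, are the double crossovers. Comparing them with the parentals, only the vg allele has switched, so vg is the middle locus and the order is b – vg – c.
Crossovers in the b–vg interval produce the single-crossover classes b c vg and b+ c+ vg+ (82 + 113 = 195) plus the double crossovers (11).
RF(b–vg) = (195 + 11) / 1113 = 206/1113 = 0.1851 → 18.5 m.u.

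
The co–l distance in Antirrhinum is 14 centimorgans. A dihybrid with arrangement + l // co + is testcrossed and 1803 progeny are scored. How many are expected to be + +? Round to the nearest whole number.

126

A map distance of 14 centimorgans corresponds to a recombination frequency of 0.140.
The F1 is + l / co +, so + + is a recombinant gamete class with expected frequency r/2 = 0.140/2 = 0.0700.
Expected number = 0.0700 × 1803 = 126.21 ≈ 126.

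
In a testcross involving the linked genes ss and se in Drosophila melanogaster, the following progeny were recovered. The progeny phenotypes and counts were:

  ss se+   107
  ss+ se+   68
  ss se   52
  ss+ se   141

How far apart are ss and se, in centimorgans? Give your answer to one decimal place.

The two most frequent classes, ss+ se (141) and ss se+ (107), are the parental types, so the F1 was ss+ se / ss se+.
The recombinant classes are ss+ se+ and ss se: 68 + 52 = 120.
Recombination frequency = 120/368 = 0.3261 ≈ 32.6%, i.e. 32.6 centimorgans.

32.6 centimorgans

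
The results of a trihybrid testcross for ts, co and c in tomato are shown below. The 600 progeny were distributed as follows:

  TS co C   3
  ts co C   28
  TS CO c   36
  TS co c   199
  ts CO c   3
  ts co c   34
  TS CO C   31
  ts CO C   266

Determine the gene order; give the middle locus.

c

The two most frequent reciprocal classes, TS co c and ts CO C, are the parental types, so the F1 was TS co c / ts CO C.
The two rarest classes, TS co C and ts CO c, are the double crossovers. Comparing them with the parentals, only the c allele has switched, so c is the middle locus and the order is co – c – ts.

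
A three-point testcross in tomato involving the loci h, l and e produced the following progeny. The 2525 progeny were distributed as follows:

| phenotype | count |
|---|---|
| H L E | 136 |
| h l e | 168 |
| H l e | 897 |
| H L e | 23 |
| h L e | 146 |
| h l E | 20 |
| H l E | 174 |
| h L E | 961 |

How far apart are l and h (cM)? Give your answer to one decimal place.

The two most frequent reciprocal classes, h L E and H l e, are the parental types, so the F1 was h L E / H l e.
The two rarest classes, h l E and H L e, are the double crossovers. Comparing them with the parentals, only the l allele has switched, so l is the middle locus and the order is h – l – e.
Crossovers in the h–l interval produce the single-crossover classes H L E and h l e (136 + 168 = 304) plus the double crossovers (43).
RF(h–l) = (304 + 43) / 2525 = 347/2525 = 0.1374 → 13.7 cM.

13.7 cM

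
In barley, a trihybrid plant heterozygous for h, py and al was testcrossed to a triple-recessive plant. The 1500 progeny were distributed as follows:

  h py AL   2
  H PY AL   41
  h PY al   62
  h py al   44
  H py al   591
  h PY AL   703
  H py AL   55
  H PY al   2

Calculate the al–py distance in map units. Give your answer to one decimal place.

8.1 map units

The two most frequent reciprocal classes, H py al and h PY AL, are the parental types, so the F1 was H py al / h PY AL.
The two rarest classes, H PY al and h py AL, are the double crossovers. Comparing them with the parentals, only the py allele has switched, so py is the middle locus and the order is h – py – al.
Crossovers in the py–al interval produce the single-crossover classes H py AL and h PY al (55 + 62 = 117) plus the double crossovers (4).
RF(py–al) = (117 + 4) / 1500 = 121/1500 = 0.0807 → 8.1 map units.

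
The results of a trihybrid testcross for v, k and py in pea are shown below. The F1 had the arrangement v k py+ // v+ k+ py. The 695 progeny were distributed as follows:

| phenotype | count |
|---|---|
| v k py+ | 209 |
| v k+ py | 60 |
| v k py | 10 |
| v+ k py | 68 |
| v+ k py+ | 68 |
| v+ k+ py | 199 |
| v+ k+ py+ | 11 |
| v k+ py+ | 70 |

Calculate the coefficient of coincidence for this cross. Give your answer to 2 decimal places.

The two rarest classes, v k py and v+ k+ py+, are the double crossovers. Comparing them with the parentals, only the py allele has switched, so py is the middle locus and the order is k – py – v.
k–py: (138 + 21)/695 = 0.2288; py–v: (128 + 21)/695 = 0.2144.
Expected DCO frequency = 0.2288 × 0.2144 ≈ 0.04905; observed = 21/695 ≈ 0.03022.
Coefficient of coincidence = 0.03022/0.04905 ≈ 0.62.

0.62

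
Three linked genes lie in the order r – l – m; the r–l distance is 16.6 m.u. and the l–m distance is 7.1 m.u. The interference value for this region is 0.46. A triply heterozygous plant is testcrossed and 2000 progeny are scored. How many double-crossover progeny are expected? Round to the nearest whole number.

13

Map distances give recombination frequencies of 0.166 and 0.071 for the two intervals.
With interference 0.46 (so coincidence = 0.54), expected double-crossover frequency = 0.166 × 0.071 × 0.54 = 0.00636.
Expected number = 0.00636 × 2000 = 12.73 ≈ 13.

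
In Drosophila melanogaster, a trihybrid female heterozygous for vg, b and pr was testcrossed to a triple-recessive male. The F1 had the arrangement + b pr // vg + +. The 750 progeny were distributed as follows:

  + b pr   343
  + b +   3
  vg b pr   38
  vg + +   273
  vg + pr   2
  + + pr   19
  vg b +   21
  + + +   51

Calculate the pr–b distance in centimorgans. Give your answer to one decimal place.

The two rarest classes, + b + and vg + pr, are the double crossovers. Comparing them with the parentals, only the pr allele has switched, so pr is the middle locus and the order is b – pr – vg.
Crossovers in the b–pr interval produce the single-crossover classes + + pr and vg b + (19 + 21 = 40) plus the double crossovers (5).
RF(b–pr) = (40 + 5) / 750 = 45/750 = 0.0600 → 6.0 centimorgans.

6.0 centimorgans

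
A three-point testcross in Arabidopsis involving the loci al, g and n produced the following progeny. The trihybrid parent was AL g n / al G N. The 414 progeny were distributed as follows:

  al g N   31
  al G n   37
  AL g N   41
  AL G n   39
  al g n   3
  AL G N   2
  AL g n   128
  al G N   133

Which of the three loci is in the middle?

al

The two rarest classes, al g n and AL G N, are the double crossovers. Comparing them with the parentals, only the al allele has switched, so al is the middle locus and the order is g – al – n.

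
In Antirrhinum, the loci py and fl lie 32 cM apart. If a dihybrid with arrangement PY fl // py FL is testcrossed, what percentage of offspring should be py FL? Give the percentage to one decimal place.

34.0%

A map distance of 32 cM corresponds to a recombination frequency of 0.320.
The F1 is PY fl / py FL, so py FL is a parental gamete class with expected frequency (1 − r)/2 = 0.680/2 = 0.3400.
That is 0.3400 = 34.0% of the progeny.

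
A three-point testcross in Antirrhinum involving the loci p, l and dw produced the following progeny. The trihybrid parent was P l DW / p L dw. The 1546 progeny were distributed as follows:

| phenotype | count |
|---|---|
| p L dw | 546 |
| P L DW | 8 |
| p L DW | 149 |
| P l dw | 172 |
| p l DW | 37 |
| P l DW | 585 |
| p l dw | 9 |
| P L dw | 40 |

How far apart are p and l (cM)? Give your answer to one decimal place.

6.1 cM

The two rarest classes, P L DW and p l dw, are the double crossovers. Comparing them with the parentals, only the l allele has switched, so l is the middle locus and the order is p – l – dw.
Crossovers in the p–l interval produce the single-crossover classes p l DW and P L dw (37 + 40 = 77) plus the double crossovers (17).
RF(p–l) = (77 + 17) / 1546 = 94/1546 = 0.0608 → 6.1 cM.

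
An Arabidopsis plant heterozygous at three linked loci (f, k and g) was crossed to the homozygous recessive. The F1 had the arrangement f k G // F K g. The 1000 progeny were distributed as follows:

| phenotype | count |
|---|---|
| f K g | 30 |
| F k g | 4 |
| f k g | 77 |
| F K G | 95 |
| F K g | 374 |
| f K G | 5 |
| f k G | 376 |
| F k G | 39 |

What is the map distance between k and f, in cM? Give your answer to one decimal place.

7.8 cM

The two rarest classes, f K G and F k g, are the double crossovers. Comparing them with the parentals, only the k allele has switched, so k is the middle locus and the order is g – k – f.
Crossovers in the k–f interval produce the single-crossover classes F k G and f K g (39 + 30 = 69) plus the double crossovers (9).
RF(k–f) = (69 + 9) / 1000 = 78/1000 = 0.0780 → 7.8 cM.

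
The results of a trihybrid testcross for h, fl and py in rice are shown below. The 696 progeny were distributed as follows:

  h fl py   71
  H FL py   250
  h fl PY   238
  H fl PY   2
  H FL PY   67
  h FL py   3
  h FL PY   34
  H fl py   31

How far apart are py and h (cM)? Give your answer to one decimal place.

The two most frequent reciprocal classes, h fl PY and H FL py, are the parental types, so the F1 was h fl PY / H FL py.
The two rarest classes, H fl PY and h FL py, are the double crossovers. Comparing them with the parentals, only the h allele has switched, so h is the middle locus and the order is fl – h – py.
Crossovers in the h–py interval produce the single-crossover classes h fl py and H FL PY (71 + 67 = 138) plus the double crossovers (5).
RF(h–py) = (138 + 5) / 696 = 143/696 = 0.2055 → 20.5 cM.

20.5 cM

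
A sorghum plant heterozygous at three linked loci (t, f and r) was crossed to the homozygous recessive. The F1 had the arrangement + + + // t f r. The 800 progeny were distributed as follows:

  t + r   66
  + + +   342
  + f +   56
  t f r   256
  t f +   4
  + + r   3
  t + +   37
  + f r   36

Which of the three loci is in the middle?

r

The two rarest classes, + + r and t f +, are the double crossovers. Comparing them with the parentals, only the r allele has switched, so r is the middle locus and the order is t – r – f.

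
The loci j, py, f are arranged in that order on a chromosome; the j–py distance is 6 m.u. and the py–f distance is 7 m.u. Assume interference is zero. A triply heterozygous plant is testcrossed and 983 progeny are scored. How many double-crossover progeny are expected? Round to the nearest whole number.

4

Map distances give recombination frequencies of 0.060 and 0.070 for the two intervals.
With no interference, expected double-crossover frequency = 0.060 × 0.070 = 0.00420.
Expected number = 0.00420 × 983 = 4.13 ≈ 4.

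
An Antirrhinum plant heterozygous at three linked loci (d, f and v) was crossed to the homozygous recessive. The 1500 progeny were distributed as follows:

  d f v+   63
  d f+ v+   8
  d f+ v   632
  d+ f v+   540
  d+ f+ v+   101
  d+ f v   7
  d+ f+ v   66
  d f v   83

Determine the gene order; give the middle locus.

The two most frequent reciprocal classes, d+ f v+ and d f+ v, are the parental types, so the F1 was d+ f v+ / d f+ v.
The two rarest classes, d+ f v and d f+ v+, are the double crossovers. Comparing them with the parentals, only the v allele has switched, so v is the middle locus and the order is d – v – f.

v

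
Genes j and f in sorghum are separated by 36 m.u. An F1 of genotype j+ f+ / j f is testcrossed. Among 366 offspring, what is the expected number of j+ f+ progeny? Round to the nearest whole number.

A map distance of 36 m.u. corresponds to a recombination frequency of 0.360.
The F1 is j+ f+ / j f, so j+ f+ is a parental gamete class with expected frequency (1 − r)/2 = 0.640/2 = 0.3200.
Expected number = 0.3200 × 366 = 117.12 ≈ 117.

117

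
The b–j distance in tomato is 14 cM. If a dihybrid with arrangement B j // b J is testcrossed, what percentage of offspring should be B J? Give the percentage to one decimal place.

A map distance of 14 cM corresponds to a recombination frequency of 0.140.
The F1 is B j / b J, so B J is a recombinant gamete class with expected frequency r/2 = 0.140/2 = 0.0700.
That is 0.0700 = 7.0% of the progeny.

7.0%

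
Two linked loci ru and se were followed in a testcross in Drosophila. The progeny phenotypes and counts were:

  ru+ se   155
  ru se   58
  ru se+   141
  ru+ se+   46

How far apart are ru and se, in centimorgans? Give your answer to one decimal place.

The two most frequent classes, ru+ se (155) and ru se+ (141), are the parental types, so the F1 was ru+ se / ru se+.
The recombinant classes are ru+ se+ and ru se: 46 + 58 = 104.
Recombination frequency = 104/400 = 0.2600 ≈ 26.0%, i.e. 26.0 centimorgans.

26.0 centimorgans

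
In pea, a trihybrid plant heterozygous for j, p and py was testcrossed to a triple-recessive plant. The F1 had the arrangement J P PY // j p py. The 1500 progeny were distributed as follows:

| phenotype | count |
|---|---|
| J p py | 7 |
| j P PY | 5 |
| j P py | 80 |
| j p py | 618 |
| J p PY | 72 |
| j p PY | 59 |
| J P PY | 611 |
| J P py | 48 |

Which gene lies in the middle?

j

The two rarest classes, j P PY and J p py, are the double crossovers. Comparing them with the parentals, only the j allele has switched, so j is the middle locus and the order is p – j – py.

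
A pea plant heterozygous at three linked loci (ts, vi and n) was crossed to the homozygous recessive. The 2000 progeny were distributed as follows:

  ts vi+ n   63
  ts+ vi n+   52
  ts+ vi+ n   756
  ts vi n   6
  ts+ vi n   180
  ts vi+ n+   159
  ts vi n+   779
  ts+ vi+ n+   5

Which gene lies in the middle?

n

The two most frequent reciprocal classes, ts vi n+ and ts+ vi+ n, are the parental types, so the F1 was ts vi n+ / ts+ vi+ n.
The two rarest classes, ts vi n and ts+ vi+ n+, are the double crossovers. Comparing them with the parentals, only the n allele has switched, so n is the middle locus and the order is ts – n – vi.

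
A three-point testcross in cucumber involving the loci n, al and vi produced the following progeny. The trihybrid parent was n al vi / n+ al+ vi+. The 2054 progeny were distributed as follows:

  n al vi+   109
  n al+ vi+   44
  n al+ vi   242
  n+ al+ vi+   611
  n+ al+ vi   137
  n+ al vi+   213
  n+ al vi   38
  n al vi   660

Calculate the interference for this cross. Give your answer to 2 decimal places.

0.04

The two rarest classes, n+ al vi and n al+ vi+, are the double crossovers. Comparing them with the parentals, only the n allele has switched, so n is the middle locus and the order is vi – n – al.
vi–n: (246 + 82)/2054 = 0.1597; n–al: (455 + 82)/2054 = 0.2614.
Expected DCO frequency = 0.1597 × 0.2614 ≈ 0.04175; observed = 82/2054 ≈ 0.03992.
Coefficient of coincidence = 0.03992/0.04175 ≈ 0.96; interference = 1 − 0.96 = 0.04.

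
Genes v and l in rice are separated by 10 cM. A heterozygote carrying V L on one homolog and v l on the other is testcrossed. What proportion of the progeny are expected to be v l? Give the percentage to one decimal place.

45.0%

A map distance of 10 cM corresponds to a recombination frequency of 0.100.
The F1 is V L / v l, so v l is a parental gamete class with expected frequency (1 − r)/2 = 0.900/2 = 0.4500.
That is 0.4500 = 45.0% of the progeny.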